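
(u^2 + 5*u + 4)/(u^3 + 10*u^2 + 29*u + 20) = 1/(u + 5)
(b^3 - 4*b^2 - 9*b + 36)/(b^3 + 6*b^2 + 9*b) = (b^2 - 7*b + 12)/(b*(b + 3))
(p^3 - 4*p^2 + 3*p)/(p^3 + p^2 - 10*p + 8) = p*(p - 3)/(p^2 + 2*p - 8)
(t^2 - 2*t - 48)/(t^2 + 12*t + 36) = (t - 8)/(t + 6)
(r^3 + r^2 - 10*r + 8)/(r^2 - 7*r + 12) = (r^3 + r^2 - 10*r + 8)/(r^2 - 7*r + 12)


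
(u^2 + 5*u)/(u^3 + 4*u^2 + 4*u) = (u + 5)/(u^2 + 4*u + 4)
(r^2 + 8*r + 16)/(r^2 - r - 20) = (r + 4)/(r - 5)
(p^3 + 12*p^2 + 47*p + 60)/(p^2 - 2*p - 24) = (p^2 + 8*p + 15)/(p - 6)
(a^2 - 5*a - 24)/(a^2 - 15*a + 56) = (a + 3)/(a - 7)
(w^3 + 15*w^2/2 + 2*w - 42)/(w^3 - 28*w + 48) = (w + 7/2)/(w - 4)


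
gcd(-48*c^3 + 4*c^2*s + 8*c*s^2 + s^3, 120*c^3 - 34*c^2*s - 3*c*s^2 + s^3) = 6*c + s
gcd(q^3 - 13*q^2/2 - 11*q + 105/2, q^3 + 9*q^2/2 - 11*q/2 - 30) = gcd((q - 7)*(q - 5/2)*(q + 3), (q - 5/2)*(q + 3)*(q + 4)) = q^2 + q/2 - 15/2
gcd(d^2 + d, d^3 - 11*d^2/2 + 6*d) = d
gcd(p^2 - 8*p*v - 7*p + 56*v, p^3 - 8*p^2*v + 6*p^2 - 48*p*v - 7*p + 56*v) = p - 8*v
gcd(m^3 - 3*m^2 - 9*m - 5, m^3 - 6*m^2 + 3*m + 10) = m^2 - 4*m - 5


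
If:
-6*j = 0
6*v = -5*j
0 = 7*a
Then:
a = 0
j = 0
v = 0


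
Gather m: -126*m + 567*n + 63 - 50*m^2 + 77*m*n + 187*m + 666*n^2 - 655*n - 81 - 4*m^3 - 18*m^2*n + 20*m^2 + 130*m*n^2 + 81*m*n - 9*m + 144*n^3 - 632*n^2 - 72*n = -4*m^3 + m^2*(-18*n - 30) + m*(130*n^2 + 158*n + 52) + 144*n^3 + 34*n^2 - 160*n - 18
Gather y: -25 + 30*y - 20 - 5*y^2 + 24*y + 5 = -5*y^2 + 54*y - 40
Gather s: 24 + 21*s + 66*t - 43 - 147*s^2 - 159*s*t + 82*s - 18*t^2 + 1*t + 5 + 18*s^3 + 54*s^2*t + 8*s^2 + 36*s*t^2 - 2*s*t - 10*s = 18*s^3 + s^2*(54*t - 139) + s*(36*t^2 - 161*t + 93) - 18*t^2 + 67*t - 14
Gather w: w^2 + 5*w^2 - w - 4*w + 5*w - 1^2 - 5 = 6*w^2 - 6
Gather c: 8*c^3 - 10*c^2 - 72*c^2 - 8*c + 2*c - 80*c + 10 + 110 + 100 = 8*c^3 - 82*c^2 - 86*c + 220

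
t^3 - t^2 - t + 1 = (t - 1)^2*(t + 1)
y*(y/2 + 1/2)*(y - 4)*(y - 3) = y^4/2 - 3*y^3 + 5*y^2/2 + 6*y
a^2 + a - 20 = (a - 4)*(a + 5)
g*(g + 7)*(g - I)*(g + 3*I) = g^4 + 7*g^3 + 2*I*g^3 + 3*g^2 + 14*I*g^2 + 21*g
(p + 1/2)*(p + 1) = p^2 + 3*p/2 + 1/2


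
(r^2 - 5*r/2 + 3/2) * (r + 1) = r^3 - 3*r^2/2 - r + 3/2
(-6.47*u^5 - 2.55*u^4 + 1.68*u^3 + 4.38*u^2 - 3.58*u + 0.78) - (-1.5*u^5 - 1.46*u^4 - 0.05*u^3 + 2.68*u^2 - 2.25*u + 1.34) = -4.97*u^5 - 1.09*u^4 + 1.73*u^3 + 1.7*u^2 - 1.33*u - 0.56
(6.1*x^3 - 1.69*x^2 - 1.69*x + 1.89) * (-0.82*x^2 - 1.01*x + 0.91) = -5.002*x^5 - 4.7752*x^4 + 8.6437*x^3 - 1.3808*x^2 - 3.4468*x + 1.7199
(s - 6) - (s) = -6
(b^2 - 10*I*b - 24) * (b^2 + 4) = b^4 - 10*I*b^3 - 20*b^2 - 40*I*b - 96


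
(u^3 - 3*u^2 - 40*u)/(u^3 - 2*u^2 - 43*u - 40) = u/(u + 1)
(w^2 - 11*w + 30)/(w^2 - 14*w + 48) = (w - 5)/(w - 8)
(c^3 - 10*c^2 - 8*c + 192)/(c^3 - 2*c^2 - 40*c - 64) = (c - 6)/(c + 2)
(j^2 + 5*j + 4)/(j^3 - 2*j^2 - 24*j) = (j + 1)/(j*(j - 6))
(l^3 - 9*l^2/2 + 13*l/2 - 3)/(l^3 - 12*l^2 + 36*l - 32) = (2*l^2 - 5*l + 3)/(2*(l^2 - 10*l + 16))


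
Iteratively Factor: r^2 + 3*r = (r)*(r + 3)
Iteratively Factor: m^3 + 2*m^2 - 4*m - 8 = (m - 2)*(m^2 + 4*m + 4) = (m - 2)*(m + 2)*(m + 2)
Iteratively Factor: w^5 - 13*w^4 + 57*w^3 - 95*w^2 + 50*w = (w - 2)*(w^4 - 11*w^3 + 35*w^2 - 25*w) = (w - 2)*(w - 1)*(w^3 - 10*w^2 + 25*w) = (w - 5)*(w - 2)*(w - 1)*(w^2 - 5*w) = (w - 5)^2*(w - 2)*(w - 1)*(w)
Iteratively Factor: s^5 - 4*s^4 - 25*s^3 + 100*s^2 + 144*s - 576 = (s + 4)*(s^4 - 8*s^3 + 7*s^2 + 72*s - 144) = (s - 3)*(s + 4)*(s^3 - 5*s^2 - 8*s + 48) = (s - 4)*(s - 3)*(s + 4)*(s^2 - s - 12) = (s - 4)*(s - 3)*(s + 3)*(s + 4)*(s - 4)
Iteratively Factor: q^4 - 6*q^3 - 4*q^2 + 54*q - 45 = (q - 5)*(q^3 - q^2 - 9*q + 9) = (q - 5)*(q - 1)*(q^2 - 9) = (q - 5)*(q - 1)*(q + 3)*(q - 3)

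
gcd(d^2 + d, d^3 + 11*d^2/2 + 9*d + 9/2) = d + 1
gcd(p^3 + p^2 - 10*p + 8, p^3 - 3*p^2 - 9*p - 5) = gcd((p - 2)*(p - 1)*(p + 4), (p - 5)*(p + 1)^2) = 1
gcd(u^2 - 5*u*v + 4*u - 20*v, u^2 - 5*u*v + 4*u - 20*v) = u^2 - 5*u*v + 4*u - 20*v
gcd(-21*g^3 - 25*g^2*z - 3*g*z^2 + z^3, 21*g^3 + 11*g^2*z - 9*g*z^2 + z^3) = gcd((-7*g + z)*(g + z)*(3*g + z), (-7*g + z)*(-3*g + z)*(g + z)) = -7*g^2 - 6*g*z + z^2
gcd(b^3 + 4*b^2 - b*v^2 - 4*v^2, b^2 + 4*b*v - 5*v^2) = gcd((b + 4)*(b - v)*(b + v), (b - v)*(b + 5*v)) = -b + v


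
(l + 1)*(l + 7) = l^2 + 8*l + 7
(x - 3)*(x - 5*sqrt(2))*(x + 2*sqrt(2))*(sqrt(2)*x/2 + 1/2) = sqrt(2)*x^4/2 - 5*x^3/2 - 3*sqrt(2)*x^3/2 - 23*sqrt(2)*x^2/2 + 15*x^2/2 - 10*x + 69*sqrt(2)*x/2 + 30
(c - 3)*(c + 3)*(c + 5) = c^3 + 5*c^2 - 9*c - 45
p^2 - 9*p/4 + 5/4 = (p - 5/4)*(p - 1)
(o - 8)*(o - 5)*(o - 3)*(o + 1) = o^4 - 15*o^3 + 63*o^2 - 41*o - 120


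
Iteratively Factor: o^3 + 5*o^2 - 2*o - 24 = (o + 4)*(o^2 + o - 6) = (o + 3)*(o + 4)*(o - 2)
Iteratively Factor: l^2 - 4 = (l - 2)*(l + 2)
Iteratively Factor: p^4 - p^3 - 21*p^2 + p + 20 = (p - 1)*(p^3 - 21*p - 20) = (p - 1)*(p + 1)*(p^2 - p - 20) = (p - 1)*(p + 1)*(p + 4)*(p - 5)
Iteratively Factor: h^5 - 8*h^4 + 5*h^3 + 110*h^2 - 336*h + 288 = (h - 2)*(h^4 - 6*h^3 - 7*h^2 + 96*h - 144) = (h - 2)*(h + 4)*(h^3 - 10*h^2 + 33*h - 36) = (h - 3)*(h - 2)*(h + 4)*(h^2 - 7*h + 12) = (h - 3)^2*(h - 2)*(h + 4)*(h - 4)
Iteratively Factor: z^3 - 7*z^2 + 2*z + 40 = (z - 5)*(z^2 - 2*z - 8) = (z - 5)*(z - 4)*(z + 2)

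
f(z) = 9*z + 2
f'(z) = 9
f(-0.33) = -0.97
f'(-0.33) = 9.00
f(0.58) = 7.22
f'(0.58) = 9.00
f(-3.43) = -28.87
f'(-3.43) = 9.00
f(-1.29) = -9.61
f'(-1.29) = 9.00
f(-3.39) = -28.51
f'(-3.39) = 9.00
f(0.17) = 3.53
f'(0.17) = 9.00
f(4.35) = 41.15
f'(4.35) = 9.00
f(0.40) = 5.60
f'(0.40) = 9.00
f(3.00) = 29.00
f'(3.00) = 9.00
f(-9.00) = -79.00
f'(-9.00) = 9.00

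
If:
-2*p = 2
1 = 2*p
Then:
No Solution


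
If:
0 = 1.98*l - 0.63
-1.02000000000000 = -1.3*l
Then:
No Solution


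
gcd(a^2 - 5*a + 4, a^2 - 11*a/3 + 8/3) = a - 1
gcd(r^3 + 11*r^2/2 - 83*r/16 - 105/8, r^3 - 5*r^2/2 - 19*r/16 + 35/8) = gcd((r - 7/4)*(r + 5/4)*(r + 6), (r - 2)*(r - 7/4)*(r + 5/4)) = r^2 - r/2 - 35/16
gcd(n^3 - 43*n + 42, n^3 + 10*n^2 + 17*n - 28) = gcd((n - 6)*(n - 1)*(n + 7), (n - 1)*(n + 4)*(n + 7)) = n^2 + 6*n - 7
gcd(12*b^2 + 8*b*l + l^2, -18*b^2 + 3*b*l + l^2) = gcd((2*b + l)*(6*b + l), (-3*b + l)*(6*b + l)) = 6*b + l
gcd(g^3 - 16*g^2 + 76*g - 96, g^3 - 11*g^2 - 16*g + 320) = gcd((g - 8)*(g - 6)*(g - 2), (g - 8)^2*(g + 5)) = g - 8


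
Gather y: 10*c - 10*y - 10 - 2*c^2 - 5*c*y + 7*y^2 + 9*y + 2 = -2*c^2 + 10*c + 7*y^2 + y*(-5*c - 1) - 8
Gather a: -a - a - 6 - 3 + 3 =-2*a - 6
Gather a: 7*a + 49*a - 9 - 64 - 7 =56*a - 80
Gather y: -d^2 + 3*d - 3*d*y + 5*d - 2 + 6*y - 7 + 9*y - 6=-d^2 + 8*d + y*(15 - 3*d) - 15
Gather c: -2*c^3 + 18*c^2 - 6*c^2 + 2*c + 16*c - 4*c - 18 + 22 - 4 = -2*c^3 + 12*c^2 + 14*c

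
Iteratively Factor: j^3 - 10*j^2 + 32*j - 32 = (j - 2)*(j^2 - 8*j + 16) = (j - 4)*(j - 2)*(j - 4)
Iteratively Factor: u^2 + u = (u + 1)*(u)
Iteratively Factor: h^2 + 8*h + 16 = (h + 4)*(h + 4)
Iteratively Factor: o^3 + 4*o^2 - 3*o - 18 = (o + 3)*(o^2 + o - 6) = (o - 2)*(o + 3)*(o + 3)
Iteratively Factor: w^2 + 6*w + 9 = (w + 3)*(w + 3)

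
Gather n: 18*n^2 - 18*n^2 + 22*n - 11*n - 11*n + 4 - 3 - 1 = 0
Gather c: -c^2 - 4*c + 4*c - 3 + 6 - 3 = -c^2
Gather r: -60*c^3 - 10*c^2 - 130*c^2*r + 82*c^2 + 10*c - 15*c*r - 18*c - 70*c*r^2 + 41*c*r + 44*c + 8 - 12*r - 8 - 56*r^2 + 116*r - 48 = -60*c^3 + 72*c^2 + 36*c + r^2*(-70*c - 56) + r*(-130*c^2 + 26*c + 104) - 48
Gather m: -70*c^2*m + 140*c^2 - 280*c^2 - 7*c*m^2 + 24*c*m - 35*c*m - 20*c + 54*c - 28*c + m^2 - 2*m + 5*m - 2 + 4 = -140*c^2 + 6*c + m^2*(1 - 7*c) + m*(-70*c^2 - 11*c + 3) + 2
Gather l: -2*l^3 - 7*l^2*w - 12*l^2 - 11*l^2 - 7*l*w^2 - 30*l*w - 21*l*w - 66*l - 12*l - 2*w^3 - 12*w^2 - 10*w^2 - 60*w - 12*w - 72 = -2*l^3 + l^2*(-7*w - 23) + l*(-7*w^2 - 51*w - 78) - 2*w^3 - 22*w^2 - 72*w - 72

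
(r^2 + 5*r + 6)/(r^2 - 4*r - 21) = (r + 2)/(r - 7)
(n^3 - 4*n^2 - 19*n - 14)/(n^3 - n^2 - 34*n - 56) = (n + 1)/(n + 4)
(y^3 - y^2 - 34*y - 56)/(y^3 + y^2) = (y^3 - y^2 - 34*y - 56)/(y^2*(y + 1))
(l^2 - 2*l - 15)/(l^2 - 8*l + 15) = (l + 3)/(l - 3)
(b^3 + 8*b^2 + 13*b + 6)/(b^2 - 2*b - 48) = (b^2 + 2*b + 1)/(b - 8)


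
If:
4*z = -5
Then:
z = -5/4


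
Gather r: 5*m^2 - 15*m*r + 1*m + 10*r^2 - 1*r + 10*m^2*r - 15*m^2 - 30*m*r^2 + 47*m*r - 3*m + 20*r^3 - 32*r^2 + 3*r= -10*m^2 - 2*m + 20*r^3 + r^2*(-30*m - 22) + r*(10*m^2 + 32*m + 2)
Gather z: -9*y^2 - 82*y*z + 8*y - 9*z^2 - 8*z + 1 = -9*y^2 + 8*y - 9*z^2 + z*(-82*y - 8) + 1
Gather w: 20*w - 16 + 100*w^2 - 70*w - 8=100*w^2 - 50*w - 24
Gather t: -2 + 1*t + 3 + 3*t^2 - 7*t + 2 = 3*t^2 - 6*t + 3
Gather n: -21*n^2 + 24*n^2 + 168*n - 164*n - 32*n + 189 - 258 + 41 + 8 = 3*n^2 - 28*n - 20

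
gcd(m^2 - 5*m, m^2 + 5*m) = m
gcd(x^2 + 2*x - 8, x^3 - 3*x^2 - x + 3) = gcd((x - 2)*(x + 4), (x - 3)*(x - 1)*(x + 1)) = 1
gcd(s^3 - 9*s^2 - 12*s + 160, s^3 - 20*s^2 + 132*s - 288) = s - 8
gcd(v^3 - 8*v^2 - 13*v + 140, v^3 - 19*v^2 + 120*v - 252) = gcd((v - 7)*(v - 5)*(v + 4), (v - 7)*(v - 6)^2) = v - 7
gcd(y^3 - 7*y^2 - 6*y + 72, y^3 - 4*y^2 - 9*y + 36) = y^2 - y - 12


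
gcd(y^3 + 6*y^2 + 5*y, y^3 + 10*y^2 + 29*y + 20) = y^2 + 6*y + 5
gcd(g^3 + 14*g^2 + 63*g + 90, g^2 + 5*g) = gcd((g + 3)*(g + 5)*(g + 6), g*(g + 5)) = g + 5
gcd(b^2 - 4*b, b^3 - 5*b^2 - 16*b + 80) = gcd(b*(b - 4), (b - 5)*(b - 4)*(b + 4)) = b - 4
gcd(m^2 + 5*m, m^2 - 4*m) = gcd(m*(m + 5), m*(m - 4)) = m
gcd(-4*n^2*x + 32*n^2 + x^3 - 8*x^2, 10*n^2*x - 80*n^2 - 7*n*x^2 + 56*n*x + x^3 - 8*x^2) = -2*n*x + 16*n + x^2 - 8*x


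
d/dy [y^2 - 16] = 2*y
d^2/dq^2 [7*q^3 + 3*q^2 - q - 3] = 42*q + 6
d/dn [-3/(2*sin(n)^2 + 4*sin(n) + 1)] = 12*(sin(n) + 1)*cos(n)/(4*sin(n) - cos(2*n) + 2)^2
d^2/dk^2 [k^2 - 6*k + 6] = 2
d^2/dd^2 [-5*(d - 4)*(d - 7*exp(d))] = 35*d*exp(d) - 70*exp(d) - 10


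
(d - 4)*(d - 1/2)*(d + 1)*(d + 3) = d^4 - d^3/2 - 13*d^2 - 11*d/2 + 6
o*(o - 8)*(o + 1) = o^3 - 7*o^2 - 8*o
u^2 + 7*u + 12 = (u + 3)*(u + 4)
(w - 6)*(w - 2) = w^2 - 8*w + 12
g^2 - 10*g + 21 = (g - 7)*(g - 3)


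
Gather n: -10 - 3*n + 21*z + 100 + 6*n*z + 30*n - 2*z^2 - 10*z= n*(6*z + 27) - 2*z^2 + 11*z + 90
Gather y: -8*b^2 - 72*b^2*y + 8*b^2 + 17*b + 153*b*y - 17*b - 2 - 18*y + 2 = y*(-72*b^2 + 153*b - 18)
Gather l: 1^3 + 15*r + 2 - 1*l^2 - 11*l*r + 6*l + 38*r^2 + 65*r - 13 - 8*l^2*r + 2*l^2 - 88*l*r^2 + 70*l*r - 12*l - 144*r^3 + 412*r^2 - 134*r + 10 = l^2*(1 - 8*r) + l*(-88*r^2 + 59*r - 6) - 144*r^3 + 450*r^2 - 54*r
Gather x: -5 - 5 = -10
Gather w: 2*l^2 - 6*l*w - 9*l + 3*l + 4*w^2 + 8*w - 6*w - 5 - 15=2*l^2 - 6*l + 4*w^2 + w*(2 - 6*l) - 20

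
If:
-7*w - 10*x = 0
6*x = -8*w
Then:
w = 0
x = 0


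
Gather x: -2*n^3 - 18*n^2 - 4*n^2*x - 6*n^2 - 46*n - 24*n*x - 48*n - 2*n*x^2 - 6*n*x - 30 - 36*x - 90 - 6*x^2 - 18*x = -2*n^3 - 24*n^2 - 94*n + x^2*(-2*n - 6) + x*(-4*n^2 - 30*n - 54) - 120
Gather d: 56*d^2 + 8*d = 56*d^2 + 8*d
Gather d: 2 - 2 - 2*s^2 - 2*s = -2*s^2 - 2*s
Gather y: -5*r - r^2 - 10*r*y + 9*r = -r^2 - 10*r*y + 4*r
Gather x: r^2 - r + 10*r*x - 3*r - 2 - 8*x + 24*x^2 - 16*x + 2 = r^2 - 4*r + 24*x^2 + x*(10*r - 24)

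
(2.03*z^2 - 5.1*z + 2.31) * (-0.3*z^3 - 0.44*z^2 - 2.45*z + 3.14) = -0.609*z^5 + 0.6368*z^4 - 3.4225*z^3 + 17.8528*z^2 - 21.6735*z + 7.2534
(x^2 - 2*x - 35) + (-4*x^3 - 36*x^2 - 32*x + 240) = -4*x^3 - 35*x^2 - 34*x + 205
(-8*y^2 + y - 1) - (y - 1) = -8*y^2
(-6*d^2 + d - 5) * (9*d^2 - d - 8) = -54*d^4 + 15*d^3 + 2*d^2 - 3*d + 40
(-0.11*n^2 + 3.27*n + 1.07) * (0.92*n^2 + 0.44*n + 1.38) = -0.1012*n^4 + 2.96*n^3 + 2.2714*n^2 + 4.9834*n + 1.4766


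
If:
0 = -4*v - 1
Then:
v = -1/4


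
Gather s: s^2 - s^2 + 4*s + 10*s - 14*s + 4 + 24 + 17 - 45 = 0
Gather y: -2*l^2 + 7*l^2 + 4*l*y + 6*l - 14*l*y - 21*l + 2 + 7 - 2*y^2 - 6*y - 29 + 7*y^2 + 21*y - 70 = 5*l^2 - 15*l + 5*y^2 + y*(15 - 10*l) - 90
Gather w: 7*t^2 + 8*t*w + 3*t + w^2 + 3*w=7*t^2 + 3*t + w^2 + w*(8*t + 3)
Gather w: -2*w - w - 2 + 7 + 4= 9 - 3*w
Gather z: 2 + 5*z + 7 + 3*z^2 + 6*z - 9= 3*z^2 + 11*z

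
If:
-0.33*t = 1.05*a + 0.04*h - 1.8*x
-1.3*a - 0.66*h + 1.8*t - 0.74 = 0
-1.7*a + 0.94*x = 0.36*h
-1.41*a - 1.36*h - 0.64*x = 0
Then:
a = 0.12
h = -0.19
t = 0.43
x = 0.14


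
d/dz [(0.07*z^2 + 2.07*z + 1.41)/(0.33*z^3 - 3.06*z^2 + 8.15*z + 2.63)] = (-0.0231*z^4 - 1.3662*z^3 + 5.5088*z^2 + 8.9974*z - 6.0474)/(0.1089*z^6 - 2.0196*z^5 + 14.7426*z^4 - 48.1422*z^3 + 50.3269*z^2 + 42.869*z + 6.9169)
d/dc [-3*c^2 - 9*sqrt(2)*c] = -6*c - 9*sqrt(2)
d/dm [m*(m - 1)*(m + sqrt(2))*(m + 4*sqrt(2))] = 4*m^3 - 3*m^2 + 15*sqrt(2)*m^2 - 10*sqrt(2)*m + 16*m - 8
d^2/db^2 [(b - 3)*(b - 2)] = 2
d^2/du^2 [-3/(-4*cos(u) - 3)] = 12*(4*sin(u)^2 + 3*cos(u) + 4)/(4*cos(u) + 3)^3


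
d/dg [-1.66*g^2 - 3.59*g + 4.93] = -3.32*g - 3.59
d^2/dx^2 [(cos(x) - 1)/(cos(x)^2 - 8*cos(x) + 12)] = (-9*(1 - cos(2*x))^2*cos(x)/4 - (1 - cos(2*x))^2 - 34*cos(x) - 47*cos(2*x) + 21*cos(3*x)/2 + cos(5*x)/2 + 45)/((cos(x) - 6)^3*(cos(x) - 2)^3)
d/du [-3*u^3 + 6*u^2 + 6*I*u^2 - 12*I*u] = -9*u^2 + 12*u*(1 + I) - 12*I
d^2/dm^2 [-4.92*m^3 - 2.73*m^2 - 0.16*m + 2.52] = -29.52*m - 5.46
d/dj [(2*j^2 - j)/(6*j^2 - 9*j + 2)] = 2*(-6*j^2 + 4*j - 1)/(36*j^4 - 108*j^3 + 105*j^2 - 36*j + 4)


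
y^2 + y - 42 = (y - 6)*(y + 7)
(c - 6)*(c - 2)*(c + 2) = c^3 - 6*c^2 - 4*c + 24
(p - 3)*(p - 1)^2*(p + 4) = p^4 - p^3 - 13*p^2 + 25*p - 12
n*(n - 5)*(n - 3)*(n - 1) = n^4 - 9*n^3 + 23*n^2 - 15*n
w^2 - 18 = (w - 3*sqrt(2))*(w + 3*sqrt(2))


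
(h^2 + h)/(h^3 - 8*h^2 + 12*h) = (h + 1)/(h^2 - 8*h + 12)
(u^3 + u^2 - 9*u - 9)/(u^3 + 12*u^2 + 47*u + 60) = (u^2 - 2*u - 3)/(u^2 + 9*u + 20)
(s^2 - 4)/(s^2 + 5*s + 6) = (s - 2)/(s + 3)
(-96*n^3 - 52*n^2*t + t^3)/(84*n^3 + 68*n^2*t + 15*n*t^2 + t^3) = (-8*n + t)/(7*n + t)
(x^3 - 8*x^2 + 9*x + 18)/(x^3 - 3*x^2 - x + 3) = (x - 6)/(x - 1)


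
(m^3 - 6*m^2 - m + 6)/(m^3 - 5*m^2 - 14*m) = (-m^3 + 6*m^2 + m - 6)/(m*(-m^2 + 5*m + 14))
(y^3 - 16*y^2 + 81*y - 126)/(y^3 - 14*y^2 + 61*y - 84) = (y - 6)/(y - 4)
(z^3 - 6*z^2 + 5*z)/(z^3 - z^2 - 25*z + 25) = z/(z + 5)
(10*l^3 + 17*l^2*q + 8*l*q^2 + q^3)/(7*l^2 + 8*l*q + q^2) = (10*l^2 + 7*l*q + q^2)/(7*l + q)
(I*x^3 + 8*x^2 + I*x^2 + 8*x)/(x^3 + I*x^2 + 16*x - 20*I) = x*(I*x^2 + x*(8 + I) + 8)/(x^3 + I*x^2 + 16*x - 20*I)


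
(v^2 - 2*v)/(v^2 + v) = (v - 2)/(v + 1)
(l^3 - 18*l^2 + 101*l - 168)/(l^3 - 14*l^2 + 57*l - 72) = (l - 7)/(l - 3)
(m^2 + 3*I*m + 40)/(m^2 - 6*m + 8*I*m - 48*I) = (m - 5*I)/(m - 6)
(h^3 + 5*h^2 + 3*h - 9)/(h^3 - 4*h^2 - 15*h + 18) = (h + 3)/(h - 6)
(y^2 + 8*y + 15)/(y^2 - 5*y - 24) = (y + 5)/(y - 8)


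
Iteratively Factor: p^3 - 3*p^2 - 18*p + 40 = (p - 5)*(p^2 + 2*p - 8) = (p - 5)*(p - 2)*(p + 4)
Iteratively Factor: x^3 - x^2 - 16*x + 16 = (x + 4)*(x^2 - 5*x + 4) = (x - 4)*(x + 4)*(x - 1)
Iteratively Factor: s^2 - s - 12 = (s - 4)*(s + 3)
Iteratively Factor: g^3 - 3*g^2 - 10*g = (g + 2)*(g^2 - 5*g) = (g - 5)*(g + 2)*(g)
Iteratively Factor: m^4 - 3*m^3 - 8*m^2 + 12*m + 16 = (m - 4)*(m^3 + m^2 - 4*m - 4) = (m - 4)*(m + 1)*(m^2 - 4) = (m - 4)*(m - 2)*(m + 1)*(m + 2)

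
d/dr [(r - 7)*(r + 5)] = 2*r - 2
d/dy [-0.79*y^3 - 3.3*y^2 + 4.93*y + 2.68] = -2.37*y^2 - 6.6*y + 4.93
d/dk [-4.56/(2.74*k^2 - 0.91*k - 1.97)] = (24.9888*k - 4.1496)/(-2.74*k^2 + 0.91*k + 1.97)^2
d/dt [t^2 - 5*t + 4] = 2*t - 5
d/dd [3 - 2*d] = -2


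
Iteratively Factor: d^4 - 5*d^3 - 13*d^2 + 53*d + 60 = (d + 1)*(d^3 - 6*d^2 - 7*d + 60) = (d + 1)*(d + 3)*(d^2 - 9*d + 20) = (d - 4)*(d + 1)*(d + 3)*(d - 5)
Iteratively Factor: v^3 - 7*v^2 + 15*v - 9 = (v - 3)*(v^2 - 4*v + 3) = (v - 3)*(v - 1)*(v - 3)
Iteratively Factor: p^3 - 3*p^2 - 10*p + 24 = (p + 3)*(p^2 - 6*p + 8) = (p - 4)*(p + 3)*(p - 2)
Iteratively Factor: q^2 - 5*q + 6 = (q - 3)*(q - 2)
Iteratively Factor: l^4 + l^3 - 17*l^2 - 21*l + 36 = (l - 4)*(l^3 + 5*l^2 + 3*l - 9) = (l - 4)*(l + 3)*(l^2 + 2*l - 3) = (l - 4)*(l - 1)*(l + 3)*(l + 3)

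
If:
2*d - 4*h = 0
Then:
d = 2*h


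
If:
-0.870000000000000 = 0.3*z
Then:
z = -2.90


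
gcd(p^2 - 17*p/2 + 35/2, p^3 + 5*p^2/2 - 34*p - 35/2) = p - 5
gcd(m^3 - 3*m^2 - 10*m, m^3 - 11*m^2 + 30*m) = m^2 - 5*m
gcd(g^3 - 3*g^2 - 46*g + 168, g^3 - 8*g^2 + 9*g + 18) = g - 6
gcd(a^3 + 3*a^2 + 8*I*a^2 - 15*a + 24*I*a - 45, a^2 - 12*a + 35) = 1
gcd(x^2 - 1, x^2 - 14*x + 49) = 1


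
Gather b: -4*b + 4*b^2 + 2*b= 4*b^2 - 2*b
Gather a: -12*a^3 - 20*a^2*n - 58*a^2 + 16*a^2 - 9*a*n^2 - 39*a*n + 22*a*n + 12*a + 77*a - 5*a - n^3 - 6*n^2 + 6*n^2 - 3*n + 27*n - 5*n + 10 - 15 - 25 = -12*a^3 + a^2*(-20*n - 42) + a*(-9*n^2 - 17*n + 84) - n^3 + 19*n - 30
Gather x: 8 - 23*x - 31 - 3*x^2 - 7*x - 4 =-3*x^2 - 30*x - 27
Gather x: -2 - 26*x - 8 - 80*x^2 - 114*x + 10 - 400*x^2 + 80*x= -480*x^2 - 60*x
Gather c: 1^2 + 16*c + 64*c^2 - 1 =64*c^2 + 16*c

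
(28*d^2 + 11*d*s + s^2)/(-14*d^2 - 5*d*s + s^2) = (28*d^2 + 11*d*s + s^2)/(-14*d^2 - 5*d*s + s^2)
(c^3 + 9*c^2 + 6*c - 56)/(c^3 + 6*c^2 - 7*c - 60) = (c^2 + 5*c - 14)/(c^2 + 2*c - 15)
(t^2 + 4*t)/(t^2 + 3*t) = (t + 4)/(t + 3)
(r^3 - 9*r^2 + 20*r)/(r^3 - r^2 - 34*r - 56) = r*(-r^2 + 9*r - 20)/(-r^3 + r^2 + 34*r + 56)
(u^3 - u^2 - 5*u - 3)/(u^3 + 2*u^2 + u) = (u - 3)/u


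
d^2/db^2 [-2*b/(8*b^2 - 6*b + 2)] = 2*(-b*(8*b - 3)^2 + 3*(4*b - 1)*(4*b^2 - 3*b + 1))/(4*b^2 - 3*b + 1)^3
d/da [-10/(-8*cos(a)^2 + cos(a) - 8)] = 10*(16*cos(a) - 1)*sin(a)/(8*sin(a)^2 + cos(a) - 16)^2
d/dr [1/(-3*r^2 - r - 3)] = (6*r + 1)/(3*r^2 + r + 3)^2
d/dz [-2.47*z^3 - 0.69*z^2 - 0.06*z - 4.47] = -7.41*z^2 - 1.38*z - 0.06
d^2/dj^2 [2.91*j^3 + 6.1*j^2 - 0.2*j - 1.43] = 17.46*j + 12.2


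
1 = 1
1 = 1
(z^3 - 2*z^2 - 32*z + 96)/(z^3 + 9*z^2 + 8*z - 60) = (z^2 - 8*z + 16)/(z^2 + 3*z - 10)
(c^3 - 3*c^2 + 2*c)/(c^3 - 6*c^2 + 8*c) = (c - 1)/(c - 4)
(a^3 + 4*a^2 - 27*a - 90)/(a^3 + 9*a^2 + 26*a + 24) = (a^2 + a - 30)/(a^2 + 6*a + 8)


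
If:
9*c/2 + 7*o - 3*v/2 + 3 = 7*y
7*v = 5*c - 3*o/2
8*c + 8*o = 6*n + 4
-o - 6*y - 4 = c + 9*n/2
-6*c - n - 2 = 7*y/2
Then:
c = -7753/27627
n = -30926/27627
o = -1628/27627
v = -5189/27627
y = 6340/27627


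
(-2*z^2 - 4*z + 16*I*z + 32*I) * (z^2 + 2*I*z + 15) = -2*z^4 - 4*z^3 + 12*I*z^3 - 62*z^2 + 24*I*z^2 - 124*z + 240*I*z + 480*I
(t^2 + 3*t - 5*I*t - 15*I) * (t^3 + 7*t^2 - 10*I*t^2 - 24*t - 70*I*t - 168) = t^5 + 10*t^4 - 15*I*t^4 - 53*t^3 - 150*I*t^3 - 740*t^2 - 195*I*t^2 - 1554*t + 1200*I*t + 2520*I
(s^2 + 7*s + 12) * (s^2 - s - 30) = s^4 + 6*s^3 - 25*s^2 - 222*s - 360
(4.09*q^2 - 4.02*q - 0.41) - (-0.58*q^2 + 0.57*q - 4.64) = 4.67*q^2 - 4.59*q + 4.23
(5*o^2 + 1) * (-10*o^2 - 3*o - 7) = -50*o^4 - 15*o^3 - 45*o^2 - 3*o - 7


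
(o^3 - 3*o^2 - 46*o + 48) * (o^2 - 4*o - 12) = o^5 - 7*o^4 - 46*o^3 + 268*o^2 + 360*o - 576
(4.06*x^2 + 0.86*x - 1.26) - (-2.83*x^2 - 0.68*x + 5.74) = 6.89*x^2 + 1.54*x - 7.0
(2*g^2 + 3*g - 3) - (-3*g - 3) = 2*g^2 + 6*g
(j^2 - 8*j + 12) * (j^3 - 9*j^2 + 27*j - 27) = j^5 - 17*j^4 + 111*j^3 - 351*j^2 + 540*j - 324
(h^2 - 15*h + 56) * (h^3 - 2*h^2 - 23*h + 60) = h^5 - 17*h^4 + 63*h^3 + 293*h^2 - 2188*h + 3360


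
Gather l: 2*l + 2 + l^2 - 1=l^2 + 2*l + 1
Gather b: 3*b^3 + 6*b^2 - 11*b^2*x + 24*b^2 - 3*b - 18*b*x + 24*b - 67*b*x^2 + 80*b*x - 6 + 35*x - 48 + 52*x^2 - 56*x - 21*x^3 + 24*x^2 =3*b^3 + b^2*(30 - 11*x) + b*(-67*x^2 + 62*x + 21) - 21*x^3 + 76*x^2 - 21*x - 54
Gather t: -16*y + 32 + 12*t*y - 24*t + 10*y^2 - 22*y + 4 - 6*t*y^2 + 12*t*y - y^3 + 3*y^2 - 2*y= t*(-6*y^2 + 24*y - 24) - y^3 + 13*y^2 - 40*y + 36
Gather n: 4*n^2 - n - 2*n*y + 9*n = 4*n^2 + n*(8 - 2*y)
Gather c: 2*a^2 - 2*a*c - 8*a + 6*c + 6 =2*a^2 - 8*a + c*(6 - 2*a) + 6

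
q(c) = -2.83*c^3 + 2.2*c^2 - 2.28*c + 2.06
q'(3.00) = -65.49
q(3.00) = -61.39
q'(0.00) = -2.28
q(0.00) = 2.06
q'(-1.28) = -21.82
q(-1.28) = 14.52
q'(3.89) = -113.64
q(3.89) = -140.10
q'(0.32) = -1.74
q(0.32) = 1.46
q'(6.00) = -281.52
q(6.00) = -543.70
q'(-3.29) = -108.65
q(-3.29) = 134.15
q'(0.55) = -2.43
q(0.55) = 1.00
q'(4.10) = -126.96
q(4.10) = -165.35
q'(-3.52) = -122.96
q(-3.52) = 160.77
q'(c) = -8.49*c^2 + 4.4*c - 2.28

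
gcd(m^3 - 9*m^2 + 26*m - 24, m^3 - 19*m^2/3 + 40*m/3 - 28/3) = m - 2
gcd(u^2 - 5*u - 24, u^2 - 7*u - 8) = u - 8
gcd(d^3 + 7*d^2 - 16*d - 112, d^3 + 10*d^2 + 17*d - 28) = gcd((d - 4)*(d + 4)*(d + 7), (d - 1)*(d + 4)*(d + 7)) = d^2 + 11*d + 28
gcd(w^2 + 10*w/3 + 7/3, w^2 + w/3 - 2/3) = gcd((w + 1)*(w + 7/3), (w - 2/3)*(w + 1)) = w + 1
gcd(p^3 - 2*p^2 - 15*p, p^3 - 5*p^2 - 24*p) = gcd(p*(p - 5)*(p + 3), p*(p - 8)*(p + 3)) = p^2 + 3*p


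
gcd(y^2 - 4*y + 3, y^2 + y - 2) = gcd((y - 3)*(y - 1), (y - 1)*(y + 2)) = y - 1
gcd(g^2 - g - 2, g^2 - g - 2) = g^2 - g - 2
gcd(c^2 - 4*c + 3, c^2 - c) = c - 1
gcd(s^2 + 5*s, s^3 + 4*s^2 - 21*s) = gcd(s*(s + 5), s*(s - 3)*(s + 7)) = s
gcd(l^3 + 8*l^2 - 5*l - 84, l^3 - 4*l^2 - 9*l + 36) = l - 3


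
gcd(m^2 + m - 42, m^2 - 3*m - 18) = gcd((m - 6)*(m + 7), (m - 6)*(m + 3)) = m - 6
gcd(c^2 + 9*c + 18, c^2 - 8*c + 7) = 1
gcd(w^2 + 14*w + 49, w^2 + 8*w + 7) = w + 7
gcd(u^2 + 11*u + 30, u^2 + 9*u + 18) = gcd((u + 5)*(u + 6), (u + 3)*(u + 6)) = u + 6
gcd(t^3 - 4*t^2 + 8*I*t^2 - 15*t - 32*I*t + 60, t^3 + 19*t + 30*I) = t + 3*I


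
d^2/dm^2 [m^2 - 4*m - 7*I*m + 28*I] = 2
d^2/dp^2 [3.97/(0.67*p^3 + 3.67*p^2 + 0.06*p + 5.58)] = (-(15.9594*p + 29.1398)*(0.67*p^3 + 3.67*p^2 + 0.06*p + 5.58) + 3.97*(2.01*p^2 + 7.34*p + 0.06)*(4.02*p^2 + 14.68*p + 0.12))/(0.67*p^3 + 3.67*p^2 + 0.06*p + 5.58)^3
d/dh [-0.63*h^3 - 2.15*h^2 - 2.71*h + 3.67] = -1.89*h^2 - 4.3*h - 2.71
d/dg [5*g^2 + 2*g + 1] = 10*g + 2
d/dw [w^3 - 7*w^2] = w*(3*w - 14)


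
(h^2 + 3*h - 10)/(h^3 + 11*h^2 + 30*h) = (h - 2)/(h*(h + 6))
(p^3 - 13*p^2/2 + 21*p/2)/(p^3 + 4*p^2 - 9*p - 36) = p*(2*p - 7)/(2*(p^2 + 7*p + 12))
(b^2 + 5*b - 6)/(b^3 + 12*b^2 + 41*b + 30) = (b - 1)/(b^2 + 6*b + 5)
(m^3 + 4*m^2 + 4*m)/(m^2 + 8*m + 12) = m*(m + 2)/(m + 6)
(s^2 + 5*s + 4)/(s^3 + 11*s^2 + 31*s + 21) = (s + 4)/(s^2 + 10*s + 21)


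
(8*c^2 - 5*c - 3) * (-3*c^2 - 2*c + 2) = -24*c^4 - c^3 + 35*c^2 - 4*c - 6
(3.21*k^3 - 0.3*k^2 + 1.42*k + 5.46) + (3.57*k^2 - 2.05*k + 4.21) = 3.21*k^3 + 3.27*k^2 - 0.63*k + 9.67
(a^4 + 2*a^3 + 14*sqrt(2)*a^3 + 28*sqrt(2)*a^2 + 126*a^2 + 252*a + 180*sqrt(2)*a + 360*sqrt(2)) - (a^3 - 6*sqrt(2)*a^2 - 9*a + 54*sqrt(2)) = a^4 + a^3 + 14*sqrt(2)*a^3 + 34*sqrt(2)*a^2 + 126*a^2 + 180*sqrt(2)*a + 261*a + 306*sqrt(2)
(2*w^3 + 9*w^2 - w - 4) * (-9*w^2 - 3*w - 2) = -18*w^5 - 87*w^4 - 22*w^3 + 21*w^2 + 14*w + 8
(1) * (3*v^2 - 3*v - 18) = 3*v^2 - 3*v - 18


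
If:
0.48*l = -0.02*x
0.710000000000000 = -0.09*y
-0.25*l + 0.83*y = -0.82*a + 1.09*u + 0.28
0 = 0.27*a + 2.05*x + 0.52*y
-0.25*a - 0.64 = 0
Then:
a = -2.56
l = -0.10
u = -8.17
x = 2.34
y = -7.89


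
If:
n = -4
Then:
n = -4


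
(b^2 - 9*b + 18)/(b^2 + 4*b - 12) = (b^2 - 9*b + 18)/(b^2 + 4*b - 12)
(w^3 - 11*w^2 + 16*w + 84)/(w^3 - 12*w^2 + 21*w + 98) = (w - 6)/(w - 7)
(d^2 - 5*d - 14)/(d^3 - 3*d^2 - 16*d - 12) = (d - 7)/(d^2 - 5*d - 6)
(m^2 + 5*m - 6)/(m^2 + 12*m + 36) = (m - 1)/(m + 6)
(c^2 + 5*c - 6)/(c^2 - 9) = (c^2 + 5*c - 6)/(c^2 - 9)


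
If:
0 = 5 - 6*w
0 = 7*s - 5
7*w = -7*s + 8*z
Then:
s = 5/7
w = 5/6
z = 65/48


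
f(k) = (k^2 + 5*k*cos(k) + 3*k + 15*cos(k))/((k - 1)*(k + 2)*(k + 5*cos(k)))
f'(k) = (-5*k*sin(k) + 2*k - 15*sin(k) + 5*cos(k) + 3)/((k - 1)*(k + 2)*(k + 5*cos(k))) + (5*sin(k) - 1)*(k^2 + 5*k*cos(k) + 3*k + 15*cos(k))/((k - 1)*(k + 2)*(k + 5*cos(k))^2) - (k^2 + 5*k*cos(k) + 3*k + 15*cos(k))/((k - 1)*(k + 2)^2*(k + 5*cos(k))) - (k^2 + 5*k*cos(k) + 3*k + 15*cos(k))/((k - 1)^2*(k + 2)*(k + 5*cos(k)))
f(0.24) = -1.90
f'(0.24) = -2.24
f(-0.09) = -1.40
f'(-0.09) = -1.03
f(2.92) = 0.63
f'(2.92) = -0.35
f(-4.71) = -0.11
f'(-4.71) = 0.00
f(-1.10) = -1.01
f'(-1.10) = 0.11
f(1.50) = 2.57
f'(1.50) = -5.31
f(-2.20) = 1.25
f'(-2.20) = 8.20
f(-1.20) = -1.02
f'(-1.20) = 0.25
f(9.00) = 0.14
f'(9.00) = -0.02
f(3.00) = 0.60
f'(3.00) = -0.32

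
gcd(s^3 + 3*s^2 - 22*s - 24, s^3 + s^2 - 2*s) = 1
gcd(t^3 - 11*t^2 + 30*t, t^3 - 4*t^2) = t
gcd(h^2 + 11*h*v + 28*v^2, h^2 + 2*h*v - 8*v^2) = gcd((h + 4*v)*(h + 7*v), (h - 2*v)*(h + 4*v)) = h + 4*v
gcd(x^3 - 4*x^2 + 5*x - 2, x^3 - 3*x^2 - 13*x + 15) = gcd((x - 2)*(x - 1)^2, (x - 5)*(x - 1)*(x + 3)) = x - 1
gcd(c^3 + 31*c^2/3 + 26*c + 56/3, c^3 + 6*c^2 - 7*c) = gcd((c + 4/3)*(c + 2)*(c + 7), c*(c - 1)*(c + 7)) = c + 7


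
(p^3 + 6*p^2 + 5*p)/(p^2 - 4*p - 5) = p*(p + 5)/(p - 5)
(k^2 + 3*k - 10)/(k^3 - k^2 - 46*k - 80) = (k - 2)/(k^2 - 6*k - 16)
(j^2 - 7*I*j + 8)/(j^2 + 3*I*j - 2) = (j - 8*I)/(j + 2*I)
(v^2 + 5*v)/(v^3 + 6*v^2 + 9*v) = (v + 5)/(v^2 + 6*v + 9)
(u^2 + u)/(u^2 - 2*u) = (u + 1)/(u - 2)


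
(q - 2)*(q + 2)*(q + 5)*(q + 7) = q^4 + 12*q^3 + 31*q^2 - 48*q - 140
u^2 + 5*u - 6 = (u - 1)*(u + 6)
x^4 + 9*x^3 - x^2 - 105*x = x*(x - 3)*(x + 5)*(x + 7)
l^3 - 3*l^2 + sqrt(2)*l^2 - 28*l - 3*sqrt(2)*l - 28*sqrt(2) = (l - 7)*(l + 4)*(l + sqrt(2))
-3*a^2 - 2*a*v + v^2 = (-3*a + v)*(a + v)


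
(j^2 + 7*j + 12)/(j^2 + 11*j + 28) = (j + 3)/(j + 7)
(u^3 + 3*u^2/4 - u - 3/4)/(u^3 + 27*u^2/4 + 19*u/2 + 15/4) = (u - 1)/(u + 5)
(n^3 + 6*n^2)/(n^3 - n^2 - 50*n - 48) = n^2/(n^2 - 7*n - 8)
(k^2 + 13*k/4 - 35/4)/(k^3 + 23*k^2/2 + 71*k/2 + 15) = (4*k - 7)/(2*(2*k^2 + 13*k + 6))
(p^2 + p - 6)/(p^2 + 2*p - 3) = (p - 2)/(p - 1)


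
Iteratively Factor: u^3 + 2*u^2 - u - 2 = (u + 1)*(u^2 + u - 2) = (u - 1)*(u + 1)*(u + 2)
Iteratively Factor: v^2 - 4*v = (v)*(v - 4)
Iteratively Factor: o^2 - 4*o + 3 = (o - 1)*(o - 3)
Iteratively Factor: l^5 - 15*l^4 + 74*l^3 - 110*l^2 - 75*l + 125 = (l + 1)*(l^4 - 16*l^3 + 90*l^2 - 200*l + 125) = (l - 5)*(l + 1)*(l^3 - 11*l^2 + 35*l - 25) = (l - 5)^2*(l + 1)*(l^2 - 6*l + 5) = (l - 5)^3*(l + 1)*(l - 1)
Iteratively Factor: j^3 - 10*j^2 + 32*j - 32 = (j - 2)*(j^2 - 8*j + 16) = (j - 4)*(j - 2)*(j - 4)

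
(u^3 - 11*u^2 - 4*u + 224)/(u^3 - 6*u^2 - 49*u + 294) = (u^2 - 4*u - 32)/(u^2 + u - 42)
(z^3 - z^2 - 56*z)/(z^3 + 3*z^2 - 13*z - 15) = z*(z^2 - z - 56)/(z^3 + 3*z^2 - 13*z - 15)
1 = 1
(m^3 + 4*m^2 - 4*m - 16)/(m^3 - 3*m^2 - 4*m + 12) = (m + 4)/(m - 3)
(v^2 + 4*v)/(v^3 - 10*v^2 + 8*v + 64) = v*(v + 4)/(v^3 - 10*v^2 + 8*v + 64)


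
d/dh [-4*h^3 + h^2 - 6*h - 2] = -12*h^2 + 2*h - 6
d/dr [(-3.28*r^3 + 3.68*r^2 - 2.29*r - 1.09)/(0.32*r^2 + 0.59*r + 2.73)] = (-1.0496*r^4 - 3.8704*r^3 - 23.9592*r^2 + 20.7904*r - 5.6086)/(0.1024*r^4 + 0.3776*r^3 + 2.0953*r^2 + 3.2214*r + 7.4529)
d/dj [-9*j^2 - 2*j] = -18*j - 2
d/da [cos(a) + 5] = -sin(a)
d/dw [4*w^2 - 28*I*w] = 8*w - 28*I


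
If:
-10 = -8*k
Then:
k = 5/4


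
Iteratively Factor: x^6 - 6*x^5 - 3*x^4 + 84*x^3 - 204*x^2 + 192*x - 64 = (x - 2)*(x^5 - 4*x^4 - 11*x^3 + 62*x^2 - 80*x + 32) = (x - 2)^2*(x^4 - 2*x^3 - 15*x^2 + 32*x - 16) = (x - 2)^2*(x - 1)*(x^3 - x^2 - 16*x + 16) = (x - 2)^2*(x - 1)*(x + 4)*(x^2 - 5*x + 4) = (x - 2)^2*(x - 1)^2*(x + 4)*(x - 4)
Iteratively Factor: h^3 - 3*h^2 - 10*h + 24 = (h - 4)*(h^2 + h - 6) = (h - 4)*(h - 2)*(h + 3)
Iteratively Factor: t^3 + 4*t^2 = (t)*(t^2 + 4*t) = t^2*(t + 4)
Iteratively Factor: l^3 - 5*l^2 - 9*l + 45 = (l - 5)*(l^2 - 9) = (l - 5)*(l - 3)*(l + 3)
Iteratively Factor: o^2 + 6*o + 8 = (o + 2)*(o + 4)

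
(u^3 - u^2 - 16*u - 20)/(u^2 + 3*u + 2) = (u^2 - 3*u - 10)/(u + 1)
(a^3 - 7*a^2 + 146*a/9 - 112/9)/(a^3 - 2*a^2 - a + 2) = (a^2 - 5*a + 56/9)/(a^2 - 1)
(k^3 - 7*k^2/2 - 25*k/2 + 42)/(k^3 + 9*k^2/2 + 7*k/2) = (k^2 - 7*k + 12)/(k*(k + 1))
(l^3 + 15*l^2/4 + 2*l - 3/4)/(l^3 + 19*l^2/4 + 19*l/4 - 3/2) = (l + 1)/(l + 2)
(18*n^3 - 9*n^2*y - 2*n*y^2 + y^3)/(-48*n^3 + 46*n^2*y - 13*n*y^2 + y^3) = (3*n + y)/(-8*n + y)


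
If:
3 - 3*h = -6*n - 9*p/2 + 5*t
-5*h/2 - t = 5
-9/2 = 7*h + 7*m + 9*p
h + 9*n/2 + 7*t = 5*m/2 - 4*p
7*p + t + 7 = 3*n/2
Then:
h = -21347/7668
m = 69401/19170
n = 69481/115020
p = -44111/38340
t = 30055/15336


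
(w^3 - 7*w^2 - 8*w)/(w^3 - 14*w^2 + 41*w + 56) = w/(w - 7)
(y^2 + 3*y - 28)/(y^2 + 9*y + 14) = (y - 4)/(y + 2)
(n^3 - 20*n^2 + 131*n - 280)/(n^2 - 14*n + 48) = (n^2 - 12*n + 35)/(n - 6)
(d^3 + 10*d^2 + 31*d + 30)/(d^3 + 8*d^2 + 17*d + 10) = (d + 3)/(d + 1)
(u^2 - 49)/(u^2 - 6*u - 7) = (u + 7)/(u + 1)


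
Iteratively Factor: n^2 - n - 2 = (n - 2)*(n + 1)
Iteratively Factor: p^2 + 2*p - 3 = (p - 1)*(p + 3)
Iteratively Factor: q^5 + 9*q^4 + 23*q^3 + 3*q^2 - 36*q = (q + 3)*(q^4 + 6*q^3 + 5*q^2 - 12*q) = (q + 3)^2*(q^3 + 3*q^2 - 4*q) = q*(q + 3)^2*(q^2 + 3*q - 4) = q*(q - 1)*(q + 3)^2*(q + 4)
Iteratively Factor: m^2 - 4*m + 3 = (m - 1)*(m - 3)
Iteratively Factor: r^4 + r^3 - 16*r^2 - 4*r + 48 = (r - 3)*(r^3 + 4*r^2 - 4*r - 16) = (r - 3)*(r + 2)*(r^2 + 2*r - 8) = (r - 3)*(r - 2)*(r + 2)*(r + 4)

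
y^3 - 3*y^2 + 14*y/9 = y*(y - 7/3)*(y - 2/3)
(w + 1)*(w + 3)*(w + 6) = w^3 + 10*w^2 + 27*w + 18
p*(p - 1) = p^2 - p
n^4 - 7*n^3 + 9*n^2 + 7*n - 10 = (n - 5)*(n - 2)*(n - 1)*(n + 1)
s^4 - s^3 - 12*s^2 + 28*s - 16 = (s - 2)^2*(s - 1)*(s + 4)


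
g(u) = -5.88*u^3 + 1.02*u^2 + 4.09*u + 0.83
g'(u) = -17.64*u^2 + 2.04*u + 4.09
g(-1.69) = 25.21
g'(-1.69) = -49.74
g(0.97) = 0.39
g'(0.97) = -10.53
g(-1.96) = 41.01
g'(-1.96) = -67.67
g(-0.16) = 0.23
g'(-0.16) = 3.31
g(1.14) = -1.89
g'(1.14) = -16.51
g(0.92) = 0.88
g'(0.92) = -8.96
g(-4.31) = 472.92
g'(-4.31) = -332.38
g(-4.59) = 572.16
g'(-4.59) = -376.91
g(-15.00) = 20013.98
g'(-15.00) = -3995.51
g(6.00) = -1207.99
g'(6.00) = -618.71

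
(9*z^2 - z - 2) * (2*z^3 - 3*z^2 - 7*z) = 18*z^5 - 29*z^4 - 64*z^3 + 13*z^2 + 14*z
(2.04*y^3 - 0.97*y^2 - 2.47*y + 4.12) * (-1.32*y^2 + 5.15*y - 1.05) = -2.6928*y^5 + 11.7864*y^4 - 3.8771*y^3 - 17.1404*y^2 + 23.8115*y - 4.326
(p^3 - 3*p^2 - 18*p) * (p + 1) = p^4 - 2*p^3 - 21*p^2 - 18*p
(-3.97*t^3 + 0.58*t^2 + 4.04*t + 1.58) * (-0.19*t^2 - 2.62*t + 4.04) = 0.7543*t^5 + 10.2912*t^4 - 18.326*t^3 - 8.5418*t^2 + 12.182*t + 6.3832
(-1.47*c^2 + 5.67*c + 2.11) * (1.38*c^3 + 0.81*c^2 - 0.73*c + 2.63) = -2.0286*c^5 + 6.6339*c^4 + 8.5776*c^3 - 6.2961*c^2 + 13.3718*c + 5.5493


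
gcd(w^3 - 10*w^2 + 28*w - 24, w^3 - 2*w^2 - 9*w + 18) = w - 2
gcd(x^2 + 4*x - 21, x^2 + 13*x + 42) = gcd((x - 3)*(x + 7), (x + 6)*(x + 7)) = x + 7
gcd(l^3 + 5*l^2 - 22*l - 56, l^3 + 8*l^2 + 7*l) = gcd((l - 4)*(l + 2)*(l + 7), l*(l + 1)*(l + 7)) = l + 7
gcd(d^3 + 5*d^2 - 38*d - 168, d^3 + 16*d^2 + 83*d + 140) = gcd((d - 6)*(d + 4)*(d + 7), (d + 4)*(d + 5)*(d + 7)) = d^2 + 11*d + 28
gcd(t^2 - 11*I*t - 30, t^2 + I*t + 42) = t - 6*I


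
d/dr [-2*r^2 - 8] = -4*r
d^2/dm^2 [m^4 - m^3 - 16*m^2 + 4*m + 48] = 12*m^2 - 6*m - 32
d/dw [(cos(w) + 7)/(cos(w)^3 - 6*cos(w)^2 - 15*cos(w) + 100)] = (25*cos(w) + cos(2*w) + 42)*sin(w)/((cos(w) - 5)^3*(cos(w) + 4)^2)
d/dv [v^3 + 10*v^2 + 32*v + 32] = 3*v^2 + 20*v + 32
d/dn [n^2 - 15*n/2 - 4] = 2*n - 15/2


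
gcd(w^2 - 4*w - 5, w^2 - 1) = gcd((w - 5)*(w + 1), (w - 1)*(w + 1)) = w + 1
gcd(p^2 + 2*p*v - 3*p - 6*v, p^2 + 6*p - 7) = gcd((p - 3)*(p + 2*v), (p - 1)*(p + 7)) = 1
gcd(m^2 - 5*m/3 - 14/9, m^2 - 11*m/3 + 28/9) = m - 7/3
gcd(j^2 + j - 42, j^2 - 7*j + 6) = j - 6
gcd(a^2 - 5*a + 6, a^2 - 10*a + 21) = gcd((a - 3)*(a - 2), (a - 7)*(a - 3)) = a - 3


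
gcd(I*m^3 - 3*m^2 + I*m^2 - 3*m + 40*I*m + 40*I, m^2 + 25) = m - 5*I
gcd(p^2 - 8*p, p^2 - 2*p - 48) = p - 8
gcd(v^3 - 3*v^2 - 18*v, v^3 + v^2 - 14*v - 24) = v + 3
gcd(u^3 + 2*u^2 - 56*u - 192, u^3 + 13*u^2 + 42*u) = u + 6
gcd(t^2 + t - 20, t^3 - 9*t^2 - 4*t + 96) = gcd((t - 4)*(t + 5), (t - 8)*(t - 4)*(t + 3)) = t - 4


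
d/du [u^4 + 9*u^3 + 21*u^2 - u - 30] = 4*u^3 + 27*u^2 + 42*u - 1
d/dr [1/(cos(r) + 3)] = sin(r)/(cos(r) + 3)^2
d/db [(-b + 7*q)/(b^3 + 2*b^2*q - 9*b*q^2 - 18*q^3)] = (-b^3 - 2*b^2*q + 9*b*q^2 + 18*q^3 + (b - 7*q)*(3*b^2 + 4*b*q - 9*q^2))/(b^3 + 2*b^2*q - 9*b*q^2 - 18*q^3)^2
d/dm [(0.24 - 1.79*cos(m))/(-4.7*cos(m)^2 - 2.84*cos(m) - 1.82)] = (8.413*cos(m)^2 - 2.256*cos(m) - 3.9394)*sin(m)/(22.09*cos(m)^4 + 26.696*cos(m)^3 + 25.1736*cos(m)^2 + 10.3376*cos(m) + 3.3124)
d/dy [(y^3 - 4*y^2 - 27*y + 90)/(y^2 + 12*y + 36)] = (y^3 + 18*y^2 - 21*y - 342)/(y^3 + 18*y^2 + 108*y + 216)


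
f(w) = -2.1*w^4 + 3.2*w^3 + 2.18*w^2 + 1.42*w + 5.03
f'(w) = -8.4*w^3 + 9.6*w^2 + 4.36*w + 1.42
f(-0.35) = 4.63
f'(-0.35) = 1.43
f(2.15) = 5.09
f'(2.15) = -28.31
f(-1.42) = -10.29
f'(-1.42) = 38.64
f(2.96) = -49.88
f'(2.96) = -119.41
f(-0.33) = 4.66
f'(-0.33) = 1.33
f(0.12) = 5.24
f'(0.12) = 2.07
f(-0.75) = 3.18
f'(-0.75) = 7.09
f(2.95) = -48.70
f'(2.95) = -117.82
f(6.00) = -1938.37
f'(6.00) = -1441.22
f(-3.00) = -236.11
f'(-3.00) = 301.54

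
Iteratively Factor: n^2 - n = (n)*(n - 1)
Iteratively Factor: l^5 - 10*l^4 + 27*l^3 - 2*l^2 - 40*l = (l - 2)*(l^4 - 8*l^3 + 11*l^2 + 20*l) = (l - 2)*(l + 1)*(l^3 - 9*l^2 + 20*l) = (l - 5)*(l - 2)*(l + 1)*(l^2 - 4*l) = l*(l - 5)*(l - 2)*(l + 1)*(l - 4)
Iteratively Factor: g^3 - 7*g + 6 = (g - 2)*(g^2 + 2*g - 3) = (g - 2)*(g + 3)*(g - 1)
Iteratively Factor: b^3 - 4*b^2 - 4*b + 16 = (b - 4)*(b^2 - 4) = (b - 4)*(b + 2)*(b - 2)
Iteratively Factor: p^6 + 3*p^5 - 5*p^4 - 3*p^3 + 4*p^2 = (p)*(p^5 + 3*p^4 - 5*p^3 - 3*p^2 + 4*p) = p*(p + 4)*(p^4 - p^3 - p^2 + p) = p*(p - 1)*(p + 4)*(p^3 - p) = p*(p - 1)^2*(p + 4)*(p^2 + p) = p*(p - 1)^2*(p + 1)*(p + 4)*(p)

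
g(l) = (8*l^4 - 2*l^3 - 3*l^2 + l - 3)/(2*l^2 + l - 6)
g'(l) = (-4*l - 1)*(8*l^4 - 2*l^3 - 3*l^2 + l - 3)/(2*l^2 + l - 6)^2 + (32*l^3 - 6*l^2 - 6*l + 1)/(2*l^2 + l - 6) = (32*l^5 + 20*l^4 - 196*l^3 + 31*l^2 + 48*l - 3)/(4*l^4 + 4*l^3 - 23*l^2 - 12*l + 36)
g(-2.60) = 76.19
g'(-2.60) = 26.38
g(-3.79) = 90.27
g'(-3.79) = -27.79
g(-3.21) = 77.07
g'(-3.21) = -16.45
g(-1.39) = -7.10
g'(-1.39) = 34.20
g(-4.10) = 99.53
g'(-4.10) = -31.80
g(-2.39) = 87.60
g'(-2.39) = 96.92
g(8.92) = 302.34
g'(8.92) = 68.45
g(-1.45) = -9.46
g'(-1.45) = 44.96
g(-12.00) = 625.54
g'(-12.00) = -98.84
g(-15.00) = 958.17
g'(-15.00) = -122.91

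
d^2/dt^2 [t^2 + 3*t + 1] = 2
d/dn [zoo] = 0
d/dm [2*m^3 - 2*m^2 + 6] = 2*m*(3*m - 2)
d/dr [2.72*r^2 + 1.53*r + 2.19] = 5.44*r + 1.53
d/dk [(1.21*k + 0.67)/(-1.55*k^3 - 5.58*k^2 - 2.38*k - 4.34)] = (3.751*k^3 + 9.8673*k^2 + 7.4772*k - 3.6568)/(2.4025*k^6 + 17.298*k^5 + 38.5144*k^4 + 40.0148*k^3 + 54.0988*k^2 + 20.6584*k + 18.8356)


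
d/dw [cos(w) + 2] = -sin(w)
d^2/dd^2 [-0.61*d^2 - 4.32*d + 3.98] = -1.22000000000000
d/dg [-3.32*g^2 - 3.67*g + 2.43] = -6.64*g - 3.67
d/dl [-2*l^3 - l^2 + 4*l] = -6*l^2 - 2*l + 4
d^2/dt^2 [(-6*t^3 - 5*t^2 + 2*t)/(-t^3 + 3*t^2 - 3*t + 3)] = 2*(23*t^6 - 60*t^5 + 81*t^4 + 138*t^3 - 333*t^2 + 216*t + 27)/(t^9 - 9*t^8 + 36*t^7 - 90*t^6 + 162*t^5 - 216*t^4 + 216*t^3 - 162*t^2 + 81*t - 27)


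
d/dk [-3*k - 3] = -3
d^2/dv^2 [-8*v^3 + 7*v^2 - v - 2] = 14 - 48*v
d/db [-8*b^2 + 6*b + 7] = 6 - 16*b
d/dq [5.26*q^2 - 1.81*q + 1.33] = 10.52*q - 1.81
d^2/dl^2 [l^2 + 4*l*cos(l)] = -4*l*cos(l) - 8*sin(l) + 2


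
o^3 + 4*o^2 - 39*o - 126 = (o - 6)*(o + 3)*(o + 7)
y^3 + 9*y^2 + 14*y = y*(y + 2)*(y + 7)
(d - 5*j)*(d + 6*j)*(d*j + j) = d^3*j + d^2*j^2 + d^2*j - 30*d*j^3 + d*j^2 - 30*j^3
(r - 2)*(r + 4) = r^2 + 2*r - 8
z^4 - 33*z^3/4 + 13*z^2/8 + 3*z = z*(z - 8)*(z - 3/4)*(z + 1/2)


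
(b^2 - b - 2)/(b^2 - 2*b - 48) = (-b^2 + b + 2)/(-b^2 + 2*b + 48)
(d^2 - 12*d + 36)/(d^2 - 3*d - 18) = (d - 6)/(d + 3)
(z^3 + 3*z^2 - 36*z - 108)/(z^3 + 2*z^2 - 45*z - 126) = (z - 6)/(z - 7)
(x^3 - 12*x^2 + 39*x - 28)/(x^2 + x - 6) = (x^3 - 12*x^2 + 39*x - 28)/(x^2 + x - 6)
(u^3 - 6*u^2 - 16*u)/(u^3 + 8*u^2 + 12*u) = (u - 8)/(u + 6)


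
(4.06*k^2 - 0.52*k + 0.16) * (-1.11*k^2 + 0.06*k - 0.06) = -4.5066*k^4 + 0.8208*k^3 - 0.4524*k^2 + 0.0408*k - 0.0096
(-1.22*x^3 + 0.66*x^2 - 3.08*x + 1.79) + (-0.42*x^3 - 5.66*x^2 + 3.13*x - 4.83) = -1.64*x^3 - 5.0*x^2 + 0.0499999999999998*x - 3.04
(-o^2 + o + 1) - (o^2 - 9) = -2*o^2 + o + 10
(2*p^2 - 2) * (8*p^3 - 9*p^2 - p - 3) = 16*p^5 - 18*p^4 - 18*p^3 + 12*p^2 + 2*p + 6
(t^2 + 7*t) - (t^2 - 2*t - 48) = 9*t + 48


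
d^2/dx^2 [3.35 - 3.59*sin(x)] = 3.59*sin(x)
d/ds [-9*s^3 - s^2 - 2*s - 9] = -27*s^2 - 2*s - 2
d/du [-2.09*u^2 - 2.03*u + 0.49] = -4.18*u - 2.03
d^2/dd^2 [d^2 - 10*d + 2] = 2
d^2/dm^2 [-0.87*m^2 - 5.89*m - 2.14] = -1.74000000000000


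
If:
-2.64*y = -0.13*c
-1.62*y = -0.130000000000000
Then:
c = 1.63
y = 0.08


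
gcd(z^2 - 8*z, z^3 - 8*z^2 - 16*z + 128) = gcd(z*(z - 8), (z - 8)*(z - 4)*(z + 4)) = z - 8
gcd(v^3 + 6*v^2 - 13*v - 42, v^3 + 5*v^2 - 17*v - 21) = v^2 + 4*v - 21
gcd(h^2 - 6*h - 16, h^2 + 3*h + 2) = h + 2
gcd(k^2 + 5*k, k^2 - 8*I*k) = k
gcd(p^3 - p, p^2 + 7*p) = p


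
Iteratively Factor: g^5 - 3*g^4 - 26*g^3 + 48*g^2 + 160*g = (g + 4)*(g^4 - 7*g^3 + 2*g^2 + 40*g) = (g - 4)*(g + 4)*(g^3 - 3*g^2 - 10*g) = g*(g - 4)*(g + 4)*(g^2 - 3*g - 10) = g*(g - 5)*(g - 4)*(g + 4)*(g + 2)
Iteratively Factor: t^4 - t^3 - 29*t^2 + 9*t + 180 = (t - 3)*(t^3 + 2*t^2 - 23*t - 60) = (t - 3)*(t + 3)*(t^2 - t - 20) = (t - 3)*(t + 3)*(t + 4)*(t - 5)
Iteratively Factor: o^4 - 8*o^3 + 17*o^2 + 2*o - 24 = (o + 1)*(o^3 - 9*o^2 + 26*o - 24) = (o - 3)*(o + 1)*(o^2 - 6*o + 8) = (o - 3)*(o - 2)*(o + 1)*(o - 4)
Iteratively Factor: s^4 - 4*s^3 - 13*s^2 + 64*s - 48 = (s + 4)*(s^3 - 8*s^2 + 19*s - 12) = (s - 3)*(s + 4)*(s^2 - 5*s + 4) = (s - 3)*(s - 1)*(s + 4)*(s - 4)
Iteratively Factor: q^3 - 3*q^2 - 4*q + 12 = (q + 2)*(q^2 - 5*q + 6) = (q - 2)*(q + 2)*(q - 3)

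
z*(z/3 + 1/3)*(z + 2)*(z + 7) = z^4/3 + 10*z^3/3 + 23*z^2/3 + 14*z/3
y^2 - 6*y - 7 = (y - 7)*(y + 1)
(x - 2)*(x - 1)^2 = x^3 - 4*x^2 + 5*x - 2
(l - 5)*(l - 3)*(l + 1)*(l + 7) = l^4 - 42*l^2 + 64*l + 105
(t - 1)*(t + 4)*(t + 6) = t^3 + 9*t^2 + 14*t - 24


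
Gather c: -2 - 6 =-8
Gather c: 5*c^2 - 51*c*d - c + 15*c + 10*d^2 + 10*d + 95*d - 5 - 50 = 5*c^2 + c*(14 - 51*d) + 10*d^2 + 105*d - 55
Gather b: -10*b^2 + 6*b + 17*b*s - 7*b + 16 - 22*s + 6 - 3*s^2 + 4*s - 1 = -10*b^2 + b*(17*s - 1) - 3*s^2 - 18*s + 21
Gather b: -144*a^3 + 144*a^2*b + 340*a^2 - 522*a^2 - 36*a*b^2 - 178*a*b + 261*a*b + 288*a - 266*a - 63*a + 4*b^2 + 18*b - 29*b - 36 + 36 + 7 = -144*a^3 - 182*a^2 - 41*a + b^2*(4 - 36*a) + b*(144*a^2 + 83*a - 11) + 7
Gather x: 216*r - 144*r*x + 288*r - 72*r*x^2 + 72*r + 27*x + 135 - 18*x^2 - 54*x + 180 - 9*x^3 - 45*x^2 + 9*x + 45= 576*r - 9*x^3 + x^2*(-72*r - 63) + x*(-144*r - 18) + 360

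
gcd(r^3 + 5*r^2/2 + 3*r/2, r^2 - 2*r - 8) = 1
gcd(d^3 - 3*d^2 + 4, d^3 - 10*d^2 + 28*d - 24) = d^2 - 4*d + 4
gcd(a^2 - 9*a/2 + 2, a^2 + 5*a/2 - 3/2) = a - 1/2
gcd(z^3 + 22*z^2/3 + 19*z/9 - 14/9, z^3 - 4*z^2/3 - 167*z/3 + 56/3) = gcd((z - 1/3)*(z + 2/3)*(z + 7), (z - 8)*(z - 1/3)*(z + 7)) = z^2 + 20*z/3 - 7/3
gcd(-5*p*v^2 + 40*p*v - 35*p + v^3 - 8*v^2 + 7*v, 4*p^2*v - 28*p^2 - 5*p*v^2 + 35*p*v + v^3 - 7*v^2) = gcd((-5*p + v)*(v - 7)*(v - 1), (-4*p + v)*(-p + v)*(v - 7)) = v - 7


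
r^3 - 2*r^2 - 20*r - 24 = (r - 6)*(r + 2)^2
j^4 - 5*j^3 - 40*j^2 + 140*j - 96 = (j - 8)*(j - 2)*(j - 1)*(j + 6)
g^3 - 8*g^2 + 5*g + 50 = (g - 5)^2*(g + 2)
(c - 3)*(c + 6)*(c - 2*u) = c^3 - 2*c^2*u + 3*c^2 - 6*c*u - 18*c + 36*u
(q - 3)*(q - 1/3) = q^2 - 10*q/3 + 1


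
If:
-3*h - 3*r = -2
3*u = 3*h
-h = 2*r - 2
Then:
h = -2/3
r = 4/3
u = -2/3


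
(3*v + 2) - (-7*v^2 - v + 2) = 7*v^2 + 4*v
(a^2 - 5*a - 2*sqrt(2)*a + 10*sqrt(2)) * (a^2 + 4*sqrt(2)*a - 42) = a^4 - 5*a^3 + 2*sqrt(2)*a^3 - 58*a^2 - 10*sqrt(2)*a^2 + 84*sqrt(2)*a + 290*a - 420*sqrt(2)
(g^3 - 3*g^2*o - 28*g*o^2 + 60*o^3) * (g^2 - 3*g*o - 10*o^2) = g^5 - 6*g^4*o - 29*g^3*o^2 + 174*g^2*o^3 + 100*g*o^4 - 600*o^5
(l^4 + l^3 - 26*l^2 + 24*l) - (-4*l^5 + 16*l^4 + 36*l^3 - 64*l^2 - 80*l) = 4*l^5 - 15*l^4 - 35*l^3 + 38*l^2 + 104*l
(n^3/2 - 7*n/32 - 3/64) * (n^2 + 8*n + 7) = n^5/2 + 4*n^4 + 105*n^3/32 - 115*n^2/64 - 61*n/32 - 21/64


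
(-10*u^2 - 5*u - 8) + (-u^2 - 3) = -11*u^2 - 5*u - 11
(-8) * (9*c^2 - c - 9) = -72*c^2 + 8*c + 72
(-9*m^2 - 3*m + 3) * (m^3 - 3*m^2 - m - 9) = -9*m^5 + 24*m^4 + 21*m^3 + 75*m^2 + 24*m - 27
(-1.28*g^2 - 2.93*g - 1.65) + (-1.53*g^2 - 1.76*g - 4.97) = -2.81*g^2 - 4.69*g - 6.62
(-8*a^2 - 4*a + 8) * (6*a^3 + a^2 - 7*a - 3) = -48*a^5 - 32*a^4 + 100*a^3 + 60*a^2 - 44*a - 24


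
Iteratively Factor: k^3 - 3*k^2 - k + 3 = (k - 3)*(k^2 - 1) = (k - 3)*(k + 1)*(k - 1)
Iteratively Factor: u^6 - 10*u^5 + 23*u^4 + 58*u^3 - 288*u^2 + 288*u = (u - 3)*(u^5 - 7*u^4 + 2*u^3 + 64*u^2 - 96*u) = (u - 4)*(u - 3)*(u^4 - 3*u^3 - 10*u^2 + 24*u) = (u - 4)*(u - 3)*(u - 2)*(u^3 - u^2 - 12*u) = u*(u - 4)*(u - 3)*(u - 2)*(u^2 - u - 12) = u*(u - 4)*(u - 3)*(u - 2)*(u + 3)*(u - 4)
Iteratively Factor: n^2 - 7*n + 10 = (n - 2)*(n - 5)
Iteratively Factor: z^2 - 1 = (z - 1)*(z + 1)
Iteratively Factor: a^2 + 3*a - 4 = (a - 1)*(a + 4)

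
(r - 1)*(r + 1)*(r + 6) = r^3 + 6*r^2 - r - 6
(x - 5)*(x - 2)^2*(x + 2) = x^4 - 7*x^3 + 6*x^2 + 28*x - 40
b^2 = b^2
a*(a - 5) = a^2 - 5*a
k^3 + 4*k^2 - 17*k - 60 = (k - 4)*(k + 3)*(k + 5)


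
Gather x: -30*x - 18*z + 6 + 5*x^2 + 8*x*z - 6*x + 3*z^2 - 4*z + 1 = 5*x^2 + x*(8*z - 36) + 3*z^2 - 22*z + 7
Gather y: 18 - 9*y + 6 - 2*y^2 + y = -2*y^2 - 8*y + 24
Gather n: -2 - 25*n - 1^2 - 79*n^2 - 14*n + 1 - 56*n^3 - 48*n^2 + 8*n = -56*n^3 - 127*n^2 - 31*n - 2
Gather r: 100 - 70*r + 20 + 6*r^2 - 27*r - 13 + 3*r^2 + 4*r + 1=9*r^2 - 93*r + 108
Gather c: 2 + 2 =4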